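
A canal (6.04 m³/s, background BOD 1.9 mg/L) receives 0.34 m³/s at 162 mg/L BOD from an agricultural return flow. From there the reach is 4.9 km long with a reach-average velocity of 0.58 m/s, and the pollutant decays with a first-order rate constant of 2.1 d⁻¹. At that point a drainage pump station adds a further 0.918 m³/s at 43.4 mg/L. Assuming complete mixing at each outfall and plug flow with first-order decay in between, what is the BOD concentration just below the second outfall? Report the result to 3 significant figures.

Mixed concentration C = ΣQC/ΣQ = (6.040·1.900 + 0.3400·162.0) / 6.380 = 66.56/6.380 = 10.43 mg/L; combined flow 6.380 m³/s.
Travel time t = 4.9·1000 / 0.58 = 8448 s = 2.347 h.
First-order decay: C = 10.43·exp(−k·t) = 10.43·0.8144 = 8.495 mg/L.
At the second outfall, C = (6.380·8.495 + 0.9180·43.40) / (6.380 + 0.9180) = 12.89 mg/L.

12.9 mg/L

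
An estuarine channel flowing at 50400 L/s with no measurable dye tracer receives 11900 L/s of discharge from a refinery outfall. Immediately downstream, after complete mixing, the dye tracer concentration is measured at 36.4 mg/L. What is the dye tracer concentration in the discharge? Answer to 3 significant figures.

Mass balance: 50400·0 + 11900·Cₑ = 62300·36.40
→ Cₑ = (62300·36.40 − 50400·0) / 11900 = 190.6 mg/L.

191 mg/L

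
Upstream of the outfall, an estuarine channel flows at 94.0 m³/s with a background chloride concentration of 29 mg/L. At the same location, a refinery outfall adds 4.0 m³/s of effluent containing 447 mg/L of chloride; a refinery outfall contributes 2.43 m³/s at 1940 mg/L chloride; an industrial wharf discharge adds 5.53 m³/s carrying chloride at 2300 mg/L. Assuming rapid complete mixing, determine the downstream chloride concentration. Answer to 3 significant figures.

207 mg/L

Mixed concentration C = ΣQC/ΣQ = (94.00·29.00 + 4.000·447.0 + 2.430·1940 + 5.530·2300) / 106.0 = 21950/106.0 = 207.1 mg/L.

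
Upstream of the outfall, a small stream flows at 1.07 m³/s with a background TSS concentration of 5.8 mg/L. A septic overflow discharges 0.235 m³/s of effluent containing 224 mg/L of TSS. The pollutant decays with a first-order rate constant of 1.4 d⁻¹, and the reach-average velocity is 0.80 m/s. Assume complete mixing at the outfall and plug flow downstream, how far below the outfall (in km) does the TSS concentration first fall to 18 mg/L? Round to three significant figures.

45.3 km

Conservation of mass: C = (1.070·5.800 + 0.2350·224.0) / 1.305 = 58.85/1.305 = 45.09 mg/L.
Set 45.09·exp(−k·t) = 18 → t = ln(45.09/18)/k = 56680 s = 15.74 h.
Distance = v·t = 0.80·56680 = 45340 m = 45.34 km.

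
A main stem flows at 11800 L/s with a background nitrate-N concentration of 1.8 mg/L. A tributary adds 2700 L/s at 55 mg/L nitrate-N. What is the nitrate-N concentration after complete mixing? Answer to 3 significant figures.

11.7 mg/L

After mixing, C = (11800·1.800 + 2700·55.00) / 14500 = 169700/14500 = 11.71 mg/L.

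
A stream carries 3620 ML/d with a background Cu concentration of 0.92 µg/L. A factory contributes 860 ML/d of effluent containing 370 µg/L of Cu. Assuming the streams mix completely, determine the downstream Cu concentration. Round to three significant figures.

Flow-weighted average: C = (3620·0.9200 + 860.0·370.0) / 4480 = 321500/4480 = 71.77 µg/L.

71.8 µg/L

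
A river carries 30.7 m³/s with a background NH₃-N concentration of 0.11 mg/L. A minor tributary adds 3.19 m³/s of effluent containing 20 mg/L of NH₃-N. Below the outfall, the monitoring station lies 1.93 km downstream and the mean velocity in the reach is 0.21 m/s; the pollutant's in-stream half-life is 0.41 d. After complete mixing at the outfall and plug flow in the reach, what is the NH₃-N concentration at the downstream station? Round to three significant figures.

1.66 mg/L

Mixed concentration C = ΣQC/ΣQ = (30.70·0.1100 + 3.190·20.00) / 33.89 = 67.18/33.89 = 1.982 mg/L.
Travel time t = 1.93·1000 / 0.21 = 9190 s = 2.553 h.
Half-life 0.41 d → k = ln 2 / 0.41 = 1.691 d⁻¹.
Applying C = C₀e^(−kt): 1.982 × 0.8354 = 1.656 mg/L.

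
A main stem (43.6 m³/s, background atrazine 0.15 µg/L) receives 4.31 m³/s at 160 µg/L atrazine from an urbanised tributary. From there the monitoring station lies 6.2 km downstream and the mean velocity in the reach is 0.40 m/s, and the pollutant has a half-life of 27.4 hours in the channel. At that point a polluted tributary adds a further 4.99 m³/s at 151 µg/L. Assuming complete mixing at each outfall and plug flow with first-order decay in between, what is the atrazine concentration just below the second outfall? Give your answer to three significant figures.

Flow-weighted average: C = (43.60·0.1500 + 4.310·160.0) / 47.91 = 696.1/47.91 = 14.53 µg/L; combined flow 47.91 m³/s.
Travel time t = 6.2·1000 / 0.40 = 15500 s = 4.306 h.
Half-life 27.4 h → k = ln 2 / 27.4 = 0.02530 h⁻¹ = 0.6071 d⁻¹.
Applying C = C₀e^(−kt): 14.53 × 0.8968 = 13.03 µg/L.
Second outfall: C = (47.91·13.03 + 4.990·151.0)/52.90 = 26.05 µg/L.

26.0 µg/L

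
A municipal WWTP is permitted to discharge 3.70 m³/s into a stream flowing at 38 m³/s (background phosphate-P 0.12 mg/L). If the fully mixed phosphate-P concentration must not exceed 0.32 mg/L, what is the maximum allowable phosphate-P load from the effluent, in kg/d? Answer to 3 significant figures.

759 kg/d

Mass balance at the limit: 38.00·0.1200 + 3.700·Cₑ = 41.70·0.32 → Cₑ = 2.374 mg/L.
Load = 3.700 m³/s × 2.374 g/m³ × 86 400 s/d = 758.9 kg/d.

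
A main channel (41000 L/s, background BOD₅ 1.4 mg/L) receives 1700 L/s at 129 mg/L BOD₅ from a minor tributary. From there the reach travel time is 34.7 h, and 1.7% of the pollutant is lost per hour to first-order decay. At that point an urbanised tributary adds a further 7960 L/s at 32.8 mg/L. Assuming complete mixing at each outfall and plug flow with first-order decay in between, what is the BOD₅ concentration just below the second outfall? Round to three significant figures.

8.17 mg/L

Mass balance: C = (41000·1.400 + 1700·129.0) / 42700 = 276700/42700 = 6.480 mg/L; combined flow 42700 L/s.
1.7%/h lost → k = −ln(1 − 0.017) = 0.01715 h⁻¹.
Decay over the reach: 6.480·exp(−kt) = 6.480·0.5516 = 3.574 mg/L.
Second outfall: C = (42700·3.574 + 7960·32.80)/50660 = 8.166 mg/L.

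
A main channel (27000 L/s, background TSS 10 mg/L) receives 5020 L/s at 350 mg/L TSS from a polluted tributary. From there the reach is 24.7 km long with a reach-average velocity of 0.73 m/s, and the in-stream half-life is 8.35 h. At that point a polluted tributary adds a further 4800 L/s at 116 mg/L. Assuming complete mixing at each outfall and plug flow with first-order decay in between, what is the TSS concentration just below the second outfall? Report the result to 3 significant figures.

40.4 mg/L

After mixing, C = (27000·10.00 + 5020·350.0) / 32020 = 2027000/32020 = 63.30 mg/L; combined flow 32020 L/s.
Travel time t = 24.7·1000 / 0.73 = 33840 s = 9.399 h.
Half-life 8.35 h → k = ln 2 / 8.35 = 0.08301 h⁻¹ = 1.992 d⁻¹.
Decay over the reach: 63.30·exp(−kt) = 63.30·0.4583 = 29.01 mg/L.
At the second outfall, C = (32020·29.01 + 4800·116.0) / (32020 + 4800) = 40.35 mg/L.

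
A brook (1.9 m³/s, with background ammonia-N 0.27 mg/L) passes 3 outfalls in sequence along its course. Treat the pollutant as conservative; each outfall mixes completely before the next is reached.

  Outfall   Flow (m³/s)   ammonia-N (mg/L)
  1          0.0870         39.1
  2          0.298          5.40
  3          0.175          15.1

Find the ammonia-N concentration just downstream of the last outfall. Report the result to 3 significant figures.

Below outfall 1: Q → 1.987 m³/s, C = (1.900·0.2700 + 0.08700·39.10)/1.987 = 1.970 mg/L.
Below outfall 2: Q → 2.285 m³/s, C = (1.987·1.970 + 0.2980·5.400)/2.285 = 2.417 mg/L.
Below outfall 3: Q → 2.460 m³/s, C = (2.285·2.417 + 0.1750·15.10)/2.460 = 3.320 mg/L.

3.32 mg/L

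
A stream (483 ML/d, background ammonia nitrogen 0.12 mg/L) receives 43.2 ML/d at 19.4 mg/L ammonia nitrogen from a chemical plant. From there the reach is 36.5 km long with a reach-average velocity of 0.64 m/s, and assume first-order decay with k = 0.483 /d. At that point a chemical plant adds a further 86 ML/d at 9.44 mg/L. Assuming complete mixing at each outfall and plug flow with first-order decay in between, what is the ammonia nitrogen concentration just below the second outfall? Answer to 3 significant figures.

2.39 mg/L

Flow-weighted average: C = (483.0·0.1200 + 43.20·19.40) / 526.2 = 896.0/526.2 = 1.703 mg/L; combined flow 526.2 ML/d.
Travel time t = 36.5·1000 / 0.64 = 57030 s = 15.84 h.
Applying C = C₀e^(−kt): 1.703 × 0.7270 = 1.238 mg/L.
At the second outfall, C = (526.2·1.238 + 86.00·9.440) / (526.2 + 86.00) = 2.390 mg/L.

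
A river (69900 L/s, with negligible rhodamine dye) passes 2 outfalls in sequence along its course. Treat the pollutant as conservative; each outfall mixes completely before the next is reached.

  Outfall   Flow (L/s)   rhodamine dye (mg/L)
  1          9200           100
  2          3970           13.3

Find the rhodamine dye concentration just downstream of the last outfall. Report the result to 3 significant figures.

Below outfall 1: Q → 79100 L/s, C = (69900·0 + 9200·100.0)/79100 = 11.63 mg/L.
Below outfall 2: Q → 83070 L/s, C = (79100·11.63 + 3970·13.30)/83070 = 11.71 mg/L.

11.7 mg/L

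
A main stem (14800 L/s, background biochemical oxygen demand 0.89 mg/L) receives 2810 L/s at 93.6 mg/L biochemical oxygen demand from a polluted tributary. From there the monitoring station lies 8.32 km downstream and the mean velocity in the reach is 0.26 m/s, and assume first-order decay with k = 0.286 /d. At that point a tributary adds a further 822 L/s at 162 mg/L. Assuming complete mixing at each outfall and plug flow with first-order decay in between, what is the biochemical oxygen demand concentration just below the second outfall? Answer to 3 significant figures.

20.7 mg/L

Mixed concentration C = ΣQC/ΣQ = (14800·0.8900 + 2810·93.60) / 17610 = 276200/17610 = 15.68 mg/L; combined flow 17610 L/s.
Travel time t = 8.32·1000 / 0.26 = 32000 s = 8.889 h.
Decay over the reach: 15.68·exp(−kt) = 15.68·0.8995 = 14.11 mg/L.
Second outfall: C = (17610·14.11 + 822.0·162.0)/18430 = 20.70 mg/L.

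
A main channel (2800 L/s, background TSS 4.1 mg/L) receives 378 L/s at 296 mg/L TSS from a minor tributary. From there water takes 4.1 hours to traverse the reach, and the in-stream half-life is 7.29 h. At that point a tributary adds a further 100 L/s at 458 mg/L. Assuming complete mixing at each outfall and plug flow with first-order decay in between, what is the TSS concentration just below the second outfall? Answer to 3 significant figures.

39.5 mg/L

Conservation of mass: C = (2800·4.100 + 378.0·296.0) / 3178 = 123400/3178 = 38.82 mg/L; combined flow 3178 L/s.
Half-life 7.29 h → k = ln 2 / 7.29 = 0.09508 h⁻¹ = 2.282 d⁻¹.
First-order decay: C = 38.82·exp(−k·t) = 38.82·0.6772 = 26.29 mg/L.
Second outfall: C = (3178·26.29 + 100.0·458.0)/3278 = 39.46 mg/L.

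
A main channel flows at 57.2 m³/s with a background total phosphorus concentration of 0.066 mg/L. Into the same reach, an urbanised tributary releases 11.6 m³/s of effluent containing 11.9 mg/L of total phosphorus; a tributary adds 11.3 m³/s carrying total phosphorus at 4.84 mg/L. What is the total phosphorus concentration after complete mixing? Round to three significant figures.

2.45 mg/L

Conservation of mass: C = (57.20·0.06600 + 11.60·11.90 + 11.30·4.840) / 80.10 = 196.5/80.10 = 2.453 mg/L.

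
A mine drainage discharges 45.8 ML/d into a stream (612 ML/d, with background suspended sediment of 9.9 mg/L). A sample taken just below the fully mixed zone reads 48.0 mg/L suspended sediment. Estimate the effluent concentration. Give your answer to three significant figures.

557 mg/L

Mass balance: 612.0·9.900 + 45.80·Cₑ = 657.8·48.00
→ Cₑ = (657.8·48.00 − 612.0·9.900) / 45.80 = 557.1 mg/L.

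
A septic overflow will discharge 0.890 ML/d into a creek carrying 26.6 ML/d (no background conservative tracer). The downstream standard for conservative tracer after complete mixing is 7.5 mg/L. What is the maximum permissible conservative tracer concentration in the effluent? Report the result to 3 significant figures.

232 mg/L

At the limit, (Qr·Cr + Qe·Cₑ)/(Qr + Qe) = 7.5:
Cₑ = (27.49·7.5 − 26.60·0) / 0.8900 = 231.7 mg/L.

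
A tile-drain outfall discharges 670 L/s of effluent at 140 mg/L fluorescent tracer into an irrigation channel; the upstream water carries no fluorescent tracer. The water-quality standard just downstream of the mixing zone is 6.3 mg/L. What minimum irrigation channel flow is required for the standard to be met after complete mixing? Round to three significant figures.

14200 L/s

Set C_mix = 6.3: (Q·0 + 670.0·140.0) / (Q + 670.0) = 6.3
→ Q = 670.0·(140.0 − 6.3)/(6.3 − 0) = 14220 L/s.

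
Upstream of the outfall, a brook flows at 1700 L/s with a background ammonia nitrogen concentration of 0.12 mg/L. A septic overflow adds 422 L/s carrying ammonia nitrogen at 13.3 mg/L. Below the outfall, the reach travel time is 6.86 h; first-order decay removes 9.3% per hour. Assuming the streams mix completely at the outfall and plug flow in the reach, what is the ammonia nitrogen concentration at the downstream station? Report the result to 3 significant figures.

1.40 mg/L

Flow-weighted average: C = (1700·0.1200 + 422.0·13.30) / 2122 = 5817/2122 = 2.741 mg/L.
9.3%/h lost → k = −ln(1 − 0.093) = 0.09761 h⁻¹.
After decay, C = 2.741 × e^(−kt) = 2.741 × 0.5119 = 1.403 mg/L.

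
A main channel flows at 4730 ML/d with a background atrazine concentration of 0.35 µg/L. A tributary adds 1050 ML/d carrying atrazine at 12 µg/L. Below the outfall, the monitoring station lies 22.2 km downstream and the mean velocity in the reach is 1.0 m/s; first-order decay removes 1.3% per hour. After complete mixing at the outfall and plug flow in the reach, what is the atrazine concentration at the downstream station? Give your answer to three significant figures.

Mass balance: C = (4730·0.3500 + 1050·12.00) / 5780 = 14260/5780 = 2.466 µg/L.
Travel time t = 22.2·1000 / 1.0 = 22200 s = 6.167 h.
1.3%/h lost → k = −ln(1 − 0.013) = 0.01309 h⁻¹.
After decay, C = 2.466 × e^(−kt) = 2.466 × 0.9225 = 2.275 µg/L.

2.28 µg/L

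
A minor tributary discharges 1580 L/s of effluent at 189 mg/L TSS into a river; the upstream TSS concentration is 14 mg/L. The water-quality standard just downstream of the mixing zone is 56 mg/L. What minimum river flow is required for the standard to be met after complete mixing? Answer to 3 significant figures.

5000 L/s

Set C_mix = 56: (Q·14.00 + 1580·189.0) / (Q + 1580) = 56
→ Q = 1580·(189.0 − 56)/(56 − 14.00) = 5003 L/s.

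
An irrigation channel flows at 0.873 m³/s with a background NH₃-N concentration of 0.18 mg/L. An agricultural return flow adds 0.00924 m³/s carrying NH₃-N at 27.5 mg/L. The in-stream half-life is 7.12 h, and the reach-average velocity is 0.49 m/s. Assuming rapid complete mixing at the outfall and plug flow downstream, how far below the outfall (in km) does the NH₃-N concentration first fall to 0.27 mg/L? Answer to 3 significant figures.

Conservation of mass: C = (0.8730·0.1800 + 0.009240·27.50) / 0.8822 = 0.4112/0.8822 = 0.4661 mg/L.
Half-life 7.12 h → k = ln 2 / 7.12 = 0.09735 h⁻¹ = 2.336 d⁻¹.
Set 0.4661·exp(−k·t) = 0.27 → t = ln(0.4661/0.27)/k = 20190 s = 5.609 h.
Distance = v·t = 0.49·20190 = 9894 m = 9.894 km.

9.89 km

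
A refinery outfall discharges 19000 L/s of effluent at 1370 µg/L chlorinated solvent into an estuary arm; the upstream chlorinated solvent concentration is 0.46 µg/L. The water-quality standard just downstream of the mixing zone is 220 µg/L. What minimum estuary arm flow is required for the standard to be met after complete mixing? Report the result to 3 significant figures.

Set C_mix = 220: (Q·0.4600 + 19000·1370) / (Q + 19000) = 220
→ Q = 19000·(1370 − 220)/(220 − 0.4600) = 99530 L/s.

99500 L/s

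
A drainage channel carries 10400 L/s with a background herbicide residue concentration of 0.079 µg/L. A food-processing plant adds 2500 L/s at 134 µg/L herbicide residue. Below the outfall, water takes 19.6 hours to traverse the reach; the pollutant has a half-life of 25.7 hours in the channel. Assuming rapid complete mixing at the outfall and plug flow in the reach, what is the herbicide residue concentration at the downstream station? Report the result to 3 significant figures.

Conservation of mass: C = (10400·0.07900 + 2500·134.0) / 12900 = 335800/12900 = 26.03 µg/L.
Half-life 25.7 h → k = ln 2 / 25.7 = 0.02697 h⁻¹ = 0.6473 d⁻¹.
After decay, C = 26.03 × e^(−kt) = 26.03 × 0.5894 = 15.34 µg/L.

15.3 µg/L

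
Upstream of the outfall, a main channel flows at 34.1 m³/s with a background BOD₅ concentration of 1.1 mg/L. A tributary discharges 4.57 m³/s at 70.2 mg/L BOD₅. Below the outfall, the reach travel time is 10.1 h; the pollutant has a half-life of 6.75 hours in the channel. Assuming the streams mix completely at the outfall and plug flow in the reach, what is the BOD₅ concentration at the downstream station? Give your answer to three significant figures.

Mass balance: C = (34.10·1.100 + 4.570·70.20) / 38.67 = 358.3/38.67 = 9.266 mg/L.
Half-life 6.75 h → k = ln 2 / 6.75 = 0.1027 h⁻¹ = 2.465 d⁻¹.
First-order decay: C = 9.266·exp(−k·t) = 9.266·0.3545 = 3.285 mg/L.

3.28 mg/L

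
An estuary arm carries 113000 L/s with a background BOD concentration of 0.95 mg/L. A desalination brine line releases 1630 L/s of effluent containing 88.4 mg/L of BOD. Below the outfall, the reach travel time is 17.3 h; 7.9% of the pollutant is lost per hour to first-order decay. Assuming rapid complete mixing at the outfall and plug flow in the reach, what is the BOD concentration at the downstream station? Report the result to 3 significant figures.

0.528 mg/L

Mixed concentration C = ΣQC/ΣQ = (113000·0.9500 + 1630·88.40) / 114600 = 251400/114600 = 2.194 mg/L.
7.9%/h lost → k = −ln(1 − 0.079) = 0.08230 h⁻¹.
After decay, C = 2.194 × e^(−kt) = 2.194 × 0.2408 = 0.5282 mg/L.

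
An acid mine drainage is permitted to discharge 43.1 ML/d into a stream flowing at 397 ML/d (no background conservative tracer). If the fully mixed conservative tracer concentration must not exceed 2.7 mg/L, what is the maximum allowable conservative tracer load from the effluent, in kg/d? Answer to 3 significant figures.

1190 kg/d

Mass balance at the limit: 397.0·0 + 43.10·Cₑ = 440.1·2.7 → Cₑ = 27.57 mg/L.
43.10 ML/d = 0.4988 m³/s. Load = 0.4988 m³/s × 27.57 g/m³ × 86 400 s/d = 1188 kg/d.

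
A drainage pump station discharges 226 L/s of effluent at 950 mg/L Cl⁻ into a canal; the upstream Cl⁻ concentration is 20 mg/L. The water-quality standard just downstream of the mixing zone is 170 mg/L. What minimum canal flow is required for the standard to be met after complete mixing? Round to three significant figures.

Set C_mix = 170: (Q·20.00 + 226.0·950.0) / (Q + 226.0) = 170
→ Q = 226.0·(950.0 − 170)/(170 − 20.00) = 1175 L/s.

1180 L/s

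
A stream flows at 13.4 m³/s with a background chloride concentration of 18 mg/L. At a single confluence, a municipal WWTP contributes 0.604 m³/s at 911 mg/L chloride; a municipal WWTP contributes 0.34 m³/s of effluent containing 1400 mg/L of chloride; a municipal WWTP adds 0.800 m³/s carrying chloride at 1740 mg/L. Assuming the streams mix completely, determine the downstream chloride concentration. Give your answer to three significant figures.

176 mg/L

Conservation of mass: C = (13.40·18.00 + 0.6040·911.0 + 0.3400·1400 + 0.8000·1740) / 15.14 = 2659/15.14 = 175.6 mg/L.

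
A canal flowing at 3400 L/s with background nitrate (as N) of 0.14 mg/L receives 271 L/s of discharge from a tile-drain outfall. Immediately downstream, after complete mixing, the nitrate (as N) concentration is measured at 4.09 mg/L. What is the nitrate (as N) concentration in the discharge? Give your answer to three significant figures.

Mass balance: 3400·0.1400 + 271.0·Cₑ = 3671·4.090
→ Cₑ = (3671·4.090 − 3400·0.1400) / 271.0 = 53.65 mg/L.

53.6 mg/L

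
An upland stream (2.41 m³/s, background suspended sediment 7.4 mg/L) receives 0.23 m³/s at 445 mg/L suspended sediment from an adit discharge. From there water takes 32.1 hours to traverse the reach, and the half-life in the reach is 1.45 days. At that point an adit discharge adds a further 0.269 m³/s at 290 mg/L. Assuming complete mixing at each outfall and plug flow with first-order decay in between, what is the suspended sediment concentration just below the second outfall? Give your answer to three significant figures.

48.6 mg/L

Flow-weighted average: C = (2.410·7.400 + 0.2300·445.0) / 2.640 = 120.2/2.640 = 45.52 mg/L; combined flow 2.640 m³/s.
Half-life 1.45 d → k = ln 2 / 1.45 = 0.4780 d⁻¹.
Applying C = C₀e^(−kt): 45.52 × 0.5276 = 24.02 mg/L.
Second outfall: C = (2.640·24.02 + 0.2690·290.0)/2.909 = 48.62 mg/L.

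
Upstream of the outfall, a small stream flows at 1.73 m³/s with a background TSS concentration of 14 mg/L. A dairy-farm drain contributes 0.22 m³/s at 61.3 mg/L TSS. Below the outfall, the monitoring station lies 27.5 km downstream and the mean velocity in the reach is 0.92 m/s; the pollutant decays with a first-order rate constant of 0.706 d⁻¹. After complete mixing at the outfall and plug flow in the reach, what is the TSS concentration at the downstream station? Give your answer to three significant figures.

15.1 mg/L

Mixed concentration C = ΣQC/ΣQ = (1.730·14.00 + 0.2200·61.30) / 1.950 = 37.71/1.950 = 19.34 mg/L.
Travel time t = 27.5·1000 / 0.92 = 29890 s = 8.303 h.
Applying C = C₀e^(−kt): 19.34 × 0.7833 = 15.15 mg/L.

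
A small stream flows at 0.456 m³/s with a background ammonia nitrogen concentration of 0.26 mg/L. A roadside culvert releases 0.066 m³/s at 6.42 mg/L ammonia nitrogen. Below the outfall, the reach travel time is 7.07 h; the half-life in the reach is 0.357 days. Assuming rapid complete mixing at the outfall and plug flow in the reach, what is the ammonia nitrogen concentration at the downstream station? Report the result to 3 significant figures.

Mass balance: C = (0.4560·0.2600 + 0.06600·6.420) / 0.5220 = 0.5423/0.5220 = 1.039 mg/L.
Half-life 0.357 d → k = ln 2 / 0.357 = 1.942 d⁻¹.
Applying C = C₀e^(−kt): 1.039 × 0.5644 = 0.5863 mg/L.

0.586 mg/L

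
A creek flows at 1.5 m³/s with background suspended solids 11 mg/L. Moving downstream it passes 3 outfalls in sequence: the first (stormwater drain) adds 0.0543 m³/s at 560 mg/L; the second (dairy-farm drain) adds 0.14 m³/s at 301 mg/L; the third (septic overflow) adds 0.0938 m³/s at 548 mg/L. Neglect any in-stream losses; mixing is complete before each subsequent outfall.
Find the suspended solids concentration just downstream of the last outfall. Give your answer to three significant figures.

Below outfall 1: Q → 1.554 m³/s, C = (1.500·11.00 + 0.05430·560.0)/1.554 = 30.18 mg/L.
Below outfall 2: Q → 1.694 m³/s, C = (1.554·30.18 + 0.1400·301.0)/1.694 = 52.56 mg/L.
Below outfall 3: Q → 1.788 m³/s, C = (1.694·52.56 + 0.09380·548.0)/1.788 = 78.55 mg/L.

78.5 mg/L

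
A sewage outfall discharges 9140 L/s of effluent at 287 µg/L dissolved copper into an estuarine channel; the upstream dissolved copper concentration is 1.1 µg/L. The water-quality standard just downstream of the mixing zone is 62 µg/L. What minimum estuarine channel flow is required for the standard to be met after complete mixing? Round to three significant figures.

Set C_mix = 62: (Q·1.100 + 9140·287.0) / (Q + 9140) = 62
→ Q = 9140·(287.0 − 62)/(62 − 1.100) = 33770 L/s.

33800 L/s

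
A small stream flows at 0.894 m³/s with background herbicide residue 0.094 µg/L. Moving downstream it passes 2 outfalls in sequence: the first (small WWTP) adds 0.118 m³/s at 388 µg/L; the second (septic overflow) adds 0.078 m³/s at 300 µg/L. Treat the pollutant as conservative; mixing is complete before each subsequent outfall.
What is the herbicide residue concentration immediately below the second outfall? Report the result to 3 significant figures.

Below outfall 1: Q → 1.012 m³/s, C = (0.8940·0.09400 + 0.1180·388.0)/1.012 = 45.32 µg/L.
Below outfall 2: Q → 1.090 m³/s, C = (1.012·45.32 + 0.07800·300.0)/1.090 = 63.55 µg/L.

63.5 µg/L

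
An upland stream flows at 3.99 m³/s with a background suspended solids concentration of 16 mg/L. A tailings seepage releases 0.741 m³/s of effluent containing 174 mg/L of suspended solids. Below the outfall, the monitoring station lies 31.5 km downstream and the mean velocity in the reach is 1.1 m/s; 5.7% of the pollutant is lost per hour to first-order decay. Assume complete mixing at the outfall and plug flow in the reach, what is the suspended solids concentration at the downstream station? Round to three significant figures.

Conservation of mass: C = (3.990·16.00 + 0.7410·174.0) / 4.731 = 192.8/4.731 = 40.75 mg/L.
Travel time t = 31.5·1000 / 1.1 = 28640 s = 7.955 h.
5.7%/h lost → k = −ln(1 − 0.057) = 0.05869 h⁻¹.
Applying C = C₀e^(−kt): 40.75 × 0.6270 = 25.55 mg/L.

25.5 mg/L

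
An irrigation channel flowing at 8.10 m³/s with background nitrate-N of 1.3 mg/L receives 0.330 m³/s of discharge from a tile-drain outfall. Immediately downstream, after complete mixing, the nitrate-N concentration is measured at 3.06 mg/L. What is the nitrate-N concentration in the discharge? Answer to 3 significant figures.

46.3 mg/L

Mass balance: 8.100·1.300 + 0.3300·Cₑ = 8.430·3.060
→ Cₑ = (8.430·3.060 − 8.100·1.300) / 0.3300 = 46.26 mg/L.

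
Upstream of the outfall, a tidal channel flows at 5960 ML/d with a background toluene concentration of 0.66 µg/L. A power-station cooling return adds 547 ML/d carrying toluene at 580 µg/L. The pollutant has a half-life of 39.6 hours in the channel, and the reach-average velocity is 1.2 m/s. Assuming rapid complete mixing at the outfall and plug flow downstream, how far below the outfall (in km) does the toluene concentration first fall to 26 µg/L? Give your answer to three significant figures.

Flow-weighted average: C = (5960·0.6600 + 547.0·580.0) / 6507 = 321200/6507 = 49.36 µg/L.
Half-life 39.6 h → k = ln 2 / 39.6 = 0.01750 h⁻¹ = 0.4201 d⁻¹.
Set 49.36·exp(−k·t) = 26 → t = ln(49.36/26)/k = 131800 s = 36.62 h.
Distance = v·t = 1.2·131800 = 158200 m = 158.2 km.

158 km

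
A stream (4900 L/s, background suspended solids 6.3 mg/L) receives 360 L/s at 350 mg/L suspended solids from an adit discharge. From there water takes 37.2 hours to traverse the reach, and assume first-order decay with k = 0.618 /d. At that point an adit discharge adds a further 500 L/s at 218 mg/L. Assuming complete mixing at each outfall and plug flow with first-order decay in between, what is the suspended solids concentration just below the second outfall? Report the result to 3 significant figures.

29.4 mg/L

Conservation of mass: C = (4900·6.300 + 360.0·350.0) / 5260 = 156900/5260 = 29.82 mg/L; combined flow 5260 L/s.
First-order decay: C = 29.82·exp(−k·t) = 29.82·0.3837 = 11.44 mg/L.
At the second outfall, C = (5260·11.44 + 500.0·218.0) / (5260 + 500.0) = 29.37 mg/L.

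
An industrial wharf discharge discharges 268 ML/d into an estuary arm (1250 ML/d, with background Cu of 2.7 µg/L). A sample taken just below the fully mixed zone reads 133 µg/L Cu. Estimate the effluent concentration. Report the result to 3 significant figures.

741 µg/L

Mass balance: 1250·2.700 + 268.0·Cₑ = 1518·133.0
→ Cₑ = (1518·133.0 − 1250·2.700) / 268.0 = 740.7 µg/L.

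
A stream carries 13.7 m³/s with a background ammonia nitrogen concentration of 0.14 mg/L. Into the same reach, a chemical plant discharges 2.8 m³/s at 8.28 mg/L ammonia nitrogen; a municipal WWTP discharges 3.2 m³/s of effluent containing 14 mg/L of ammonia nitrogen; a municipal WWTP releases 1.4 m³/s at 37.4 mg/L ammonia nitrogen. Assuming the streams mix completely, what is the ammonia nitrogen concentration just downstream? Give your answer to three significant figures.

5.79 mg/L

Flow-weighted average: C = (13.70·0.1400 + 2.800·8.280 + 3.200·14.00 + 1.400·37.40) / 21.10 = 122.3/21.10 = 5.794 mg/L.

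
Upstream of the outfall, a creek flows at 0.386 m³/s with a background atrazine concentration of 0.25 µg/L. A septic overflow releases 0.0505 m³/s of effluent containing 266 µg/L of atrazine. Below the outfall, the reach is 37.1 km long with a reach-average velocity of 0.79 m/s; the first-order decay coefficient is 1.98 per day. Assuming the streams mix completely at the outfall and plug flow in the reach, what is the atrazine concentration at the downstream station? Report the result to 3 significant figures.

10.6 µg/L

Flow-weighted average: C = (0.3860·0.2500 + 0.05050·266.0) / 0.4365 = 13.53/0.4365 = 31.00 µg/L.
Travel time t = 37.1·1000 / 0.79 = 46960 s = 13.05 h.
After decay, C = 31.00 × e^(−kt) = 31.00 × 0.3409 = 10.57 µg/L.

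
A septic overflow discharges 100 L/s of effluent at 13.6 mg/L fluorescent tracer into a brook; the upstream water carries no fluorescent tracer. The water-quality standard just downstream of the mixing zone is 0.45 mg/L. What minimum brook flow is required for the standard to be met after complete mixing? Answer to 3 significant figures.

Set C_mix = 0.45: (Q·0 + 100.0·13.60) / (Q + 100.0) = 0.45
→ Q = 100.0·(13.60 − 0.45)/(0.45 − 0) = 2922 L/s.

2920 L/s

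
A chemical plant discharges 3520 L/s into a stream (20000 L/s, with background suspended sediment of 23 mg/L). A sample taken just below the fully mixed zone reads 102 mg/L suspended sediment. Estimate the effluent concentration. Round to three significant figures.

Mass balance: 20000·23.00 + 3520·Cₑ = 23520·102.0
→ Cₑ = (23520·102.0 − 20000·23.00) / 3520 = 550.9 mg/L.

551 mg/L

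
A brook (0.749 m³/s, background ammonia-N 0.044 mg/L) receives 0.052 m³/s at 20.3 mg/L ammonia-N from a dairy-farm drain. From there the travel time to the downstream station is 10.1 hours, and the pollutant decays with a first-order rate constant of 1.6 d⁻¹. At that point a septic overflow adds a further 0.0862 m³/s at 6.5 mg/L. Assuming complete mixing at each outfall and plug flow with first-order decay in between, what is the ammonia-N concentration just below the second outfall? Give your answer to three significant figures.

1.26 mg/L

Mass balance: C = (0.7490·0.04400 + 0.05200·20.30) / 0.8010 = 1.089/0.8010 = 1.359 mg/L; combined flow 0.8010 m³/s.
After decay, C = 1.359 × e^(−kt) = 1.359 × 0.5100 = 0.6931 mg/L.
At the second outfall, C = (0.8010·0.6931 + 0.08620·6.500) / (0.8010 + 0.08620) = 1.257 mg/L.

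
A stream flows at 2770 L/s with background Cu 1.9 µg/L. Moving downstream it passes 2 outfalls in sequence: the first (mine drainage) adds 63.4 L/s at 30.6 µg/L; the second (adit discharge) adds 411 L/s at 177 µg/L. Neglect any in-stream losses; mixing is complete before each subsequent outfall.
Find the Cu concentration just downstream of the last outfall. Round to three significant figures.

Below outfall 1: Q → 2833 L/s, C = (2770·1.900 + 63.40·30.60)/2833 = 2.542 µg/L.
Below outfall 2: Q → 3244 L/s, C = (2833·2.542 + 411.0·177.0)/3244 = 24.64 µg/L.

24.6 µg/L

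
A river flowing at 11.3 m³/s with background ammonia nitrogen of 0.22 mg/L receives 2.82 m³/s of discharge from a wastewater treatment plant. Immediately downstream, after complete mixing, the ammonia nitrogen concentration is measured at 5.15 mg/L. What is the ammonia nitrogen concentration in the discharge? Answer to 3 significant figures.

24.9 mg/L

Mass balance: 11.30·0.2200 + 2.820·Cₑ = 14.12·5.150
→ Cₑ = (14.12·5.150 − 11.30·0.2200) / 2.820 = 24.90 mg/L.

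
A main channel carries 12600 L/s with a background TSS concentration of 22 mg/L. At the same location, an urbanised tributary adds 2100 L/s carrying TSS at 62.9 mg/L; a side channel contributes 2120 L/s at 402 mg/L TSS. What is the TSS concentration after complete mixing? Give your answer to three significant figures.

75.0 mg/L

After mixing, C = (12600·22.00 + 2100·62.90 + 2120·402.0) / 16820 = 1262000/16820 = 75.00 mg/L.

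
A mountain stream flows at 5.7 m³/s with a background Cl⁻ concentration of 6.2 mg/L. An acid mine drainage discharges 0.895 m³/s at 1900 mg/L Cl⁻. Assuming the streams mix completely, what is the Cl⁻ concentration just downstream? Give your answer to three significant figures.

263 mg/L

Flow-weighted average: C = (5.700·6.200 + 0.8950·1900) / 6.595 = 1736/6.595 = 263.2 mg/L.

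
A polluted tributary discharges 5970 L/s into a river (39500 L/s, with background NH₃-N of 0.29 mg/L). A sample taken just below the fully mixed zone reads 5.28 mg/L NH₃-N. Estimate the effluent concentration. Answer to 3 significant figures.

38.3 mg/L

Mass balance: 39500·0.2900 + 5970·Cₑ = 45470·5.280
→ Cₑ = (45470·5.280 − 39500·0.2900) / 5970 = 38.30 mg/L.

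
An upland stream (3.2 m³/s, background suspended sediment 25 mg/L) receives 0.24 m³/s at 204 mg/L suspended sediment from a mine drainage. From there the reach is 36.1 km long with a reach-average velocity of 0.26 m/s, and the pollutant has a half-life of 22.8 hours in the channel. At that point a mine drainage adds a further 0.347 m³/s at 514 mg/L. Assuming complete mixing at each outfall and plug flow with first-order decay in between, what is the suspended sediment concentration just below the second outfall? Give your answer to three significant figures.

Flow-weighted average: C = (3.200·25.00 + 0.2400·204.0) / 3.440 = 129.0/3.440 = 37.49 mg/L; combined flow 3.440 m³/s.
Travel time t = 36.1·1000 / 0.26 = 138800 s = 38.57 h.
Half-life 22.8 h → k = ln 2 / 22.8 = 0.03040 h⁻¹ = 0.7296 d⁻¹.
Applying C = C₀e^(−kt): 37.49 × 0.3096 = 11.61 mg/L.
At the second outfall, C = (3.440·11.61 + 0.3470·514.0) / (3.440 + 0.3470) = 57.64 mg/L.

57.6 mg/L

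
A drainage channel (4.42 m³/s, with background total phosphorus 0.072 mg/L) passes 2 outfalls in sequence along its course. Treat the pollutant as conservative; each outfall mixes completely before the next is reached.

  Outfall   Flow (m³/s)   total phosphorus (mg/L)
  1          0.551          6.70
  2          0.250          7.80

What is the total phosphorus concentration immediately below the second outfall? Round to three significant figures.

1.14 mg/L

After outfall 1: Q = 4.420 + 0.5510 = 4.971 m³/s; C = (4.420·0.07200 + 0.5510·6.700)/4.971 = 0.8067 mg/L.
After outfall 2: Q = 4.971 + 0.2500 = 5.221 m³/s; C = (4.971·0.8067 + 0.2500·7.800)/5.221 = 1.142 mg/L.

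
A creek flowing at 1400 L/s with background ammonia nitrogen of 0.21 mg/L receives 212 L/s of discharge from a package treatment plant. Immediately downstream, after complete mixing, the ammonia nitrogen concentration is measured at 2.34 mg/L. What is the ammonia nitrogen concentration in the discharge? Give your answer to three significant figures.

16.4 mg/L

Mass balance: 1400·0.2100 + 212.0·Cₑ = 1612·2.340
→ Cₑ = (1612·2.340 − 1400·0.2100) / 212.0 = 16.41 mg/L.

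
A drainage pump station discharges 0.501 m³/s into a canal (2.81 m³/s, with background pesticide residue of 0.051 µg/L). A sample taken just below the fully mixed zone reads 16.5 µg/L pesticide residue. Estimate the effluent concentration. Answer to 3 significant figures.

109 µg/L

Mass balance: 2.810·0.05100 + 0.5010·Cₑ = 3.311·16.50
→ Cₑ = (3.311·16.50 − 2.810·0.05100) / 0.5010 = 108.8 µg/L.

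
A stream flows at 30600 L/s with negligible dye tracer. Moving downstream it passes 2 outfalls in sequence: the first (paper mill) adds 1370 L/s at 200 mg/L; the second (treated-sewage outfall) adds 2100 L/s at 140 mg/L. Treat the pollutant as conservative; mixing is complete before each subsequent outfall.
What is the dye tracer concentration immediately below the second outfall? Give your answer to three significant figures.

16.7 mg/L

Below outfall 1: Q → 31970 L/s, C = (30600·0 + 1370·200.0)/31970 = 8.571 mg/L.
Below outfall 2: Q → 34070 L/s, C = (31970·8.571 + 2100·140.0)/34070 = 16.67 mg/L.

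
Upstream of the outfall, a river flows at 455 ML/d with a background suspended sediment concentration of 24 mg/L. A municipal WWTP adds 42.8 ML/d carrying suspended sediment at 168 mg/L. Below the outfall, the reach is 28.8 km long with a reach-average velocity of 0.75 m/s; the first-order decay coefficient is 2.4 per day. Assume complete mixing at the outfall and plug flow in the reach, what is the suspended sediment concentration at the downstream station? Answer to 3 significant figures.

12.5 mg/L

Mass balance: C = (455.0·24.00 + 42.80·168.0) / 497.8 = 18110/497.8 = 36.38 mg/L.
Travel time t = 28.8·1000 / 0.75 = 38400 s = 10.67 h.
Applying C = C₀e^(−kt): 36.38 × 0.3442 = 12.52 mg/L.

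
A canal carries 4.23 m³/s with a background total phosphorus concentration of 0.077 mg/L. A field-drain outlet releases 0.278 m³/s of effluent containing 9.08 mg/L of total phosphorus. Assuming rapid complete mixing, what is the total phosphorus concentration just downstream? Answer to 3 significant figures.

0.632 mg/L

Mixed concentration C = ΣQC/ΣQ = (4.230·0.07700 + 0.2780·9.080) / 4.508 = 2.850/4.508 = 0.6322 mg/L.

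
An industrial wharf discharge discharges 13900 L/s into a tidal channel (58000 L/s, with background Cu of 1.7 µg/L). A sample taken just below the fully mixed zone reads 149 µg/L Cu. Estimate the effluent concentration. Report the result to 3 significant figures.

764 µg/L

Mass balance: 58000·1.700 + 13900·Cₑ = 71900·149.0
→ Cₑ = (71900·149.0 − 58000·1.700) / 13900 = 763.6 µg/L.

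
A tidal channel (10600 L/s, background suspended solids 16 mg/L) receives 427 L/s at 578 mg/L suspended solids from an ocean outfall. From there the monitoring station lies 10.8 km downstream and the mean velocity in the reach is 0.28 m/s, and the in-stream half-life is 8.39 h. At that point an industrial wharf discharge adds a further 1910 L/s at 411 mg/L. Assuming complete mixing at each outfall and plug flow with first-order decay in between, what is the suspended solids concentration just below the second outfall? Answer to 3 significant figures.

74.0 mg/L

Conservation of mass: C = (10600·16.00 + 427.0·578.0) / 11030 = 416400/11030 = 37.76 mg/L; combined flow 11030 L/s.
Travel time t = 10.8·1000 / 0.28 = 38570 s = 10.71 h.
Half-life 8.39 h → k = ln 2 / 8.39 = 0.08262 h⁻¹ = 1.983 d⁻¹.
Decay over the reach: 37.76·exp(−kt) = 37.76·0.4126 = 15.58 mg/L.
Second outfall: C = (11030·15.58 + 1910·411.0)/12940 = 73.96 mg/L.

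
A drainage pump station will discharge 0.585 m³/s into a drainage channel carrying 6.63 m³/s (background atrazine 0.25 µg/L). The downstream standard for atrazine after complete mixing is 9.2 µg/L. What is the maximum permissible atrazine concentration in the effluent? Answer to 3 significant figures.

111 µg/L

At the limit, (Qr·Cr + Qe·Cₑ)/(Qr + Qe) = 9.2:
Cₑ = (7.215·9.2 − 6.630·0.2500) / 0.5850 = 110.6 µg/L.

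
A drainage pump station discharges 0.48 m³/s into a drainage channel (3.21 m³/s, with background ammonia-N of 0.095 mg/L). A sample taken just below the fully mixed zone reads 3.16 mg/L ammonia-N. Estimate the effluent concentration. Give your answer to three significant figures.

Mass balance: 3.210·0.09500 + 0.4800·Cₑ = 3.690·3.160
→ Cₑ = (3.690·3.160 − 3.210·0.09500) / 0.4800 = 23.66 mg/L.

23.7 mg/L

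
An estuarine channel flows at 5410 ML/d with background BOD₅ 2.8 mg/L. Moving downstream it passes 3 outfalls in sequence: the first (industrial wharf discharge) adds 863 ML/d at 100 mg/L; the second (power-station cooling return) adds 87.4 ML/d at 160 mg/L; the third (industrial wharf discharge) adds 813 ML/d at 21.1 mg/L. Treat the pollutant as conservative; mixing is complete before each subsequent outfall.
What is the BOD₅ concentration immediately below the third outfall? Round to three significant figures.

After outfall 1: Q = 5410 + 863.0 = 6273 ML/d; C = (5410·2.800 + 863.0·100.0)/6273 = 16.17 mg/L.
After outfall 2: Q = 6273 + 87.40 = 6360 ML/d; C = (6273·16.17 + 87.40·160.0)/6360 = 18.15 mg/L.
After outfall 3: Q = 6360 + 813.0 = 7173 ML/d; C = (6360·18.15 + 813.0·21.10)/7173 = 18.48 mg/L.

18.5 mg/L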